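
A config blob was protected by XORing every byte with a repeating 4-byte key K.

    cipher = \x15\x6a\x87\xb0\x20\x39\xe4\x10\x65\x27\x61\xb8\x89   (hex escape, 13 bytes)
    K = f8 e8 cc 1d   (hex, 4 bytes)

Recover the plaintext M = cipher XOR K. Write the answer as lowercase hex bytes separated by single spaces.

ed 82 4b ad d8 d1 28 0d 9d cf ad a5 71

The 4-byte key repeats, so the effective keystream is f8 e8 cc 1d f8 e8 cc 1d f8 e8 cc 1d f8.
byte 0: 15 ^ f8 = ed
byte 1: 6a ^ e8 = 82
byte 2: 87 ^ cc = 4b
byte 3: b0 ^ 1d = ad
byte 4: 20 ^ f8 = d8
byte 5: 39 ^ e8 = d1
byte 6: e4 ^ cc = 28
byte 7: 10 ^ 1d = 0d
byte 8: 65 ^ f8 = 9d
byte 9: 27 ^ e8 = cf
byte 10: 61 ^ cc = ad
byte 11: b8 ^ 1d = a5
byte 12: 89 ^ f8 = 71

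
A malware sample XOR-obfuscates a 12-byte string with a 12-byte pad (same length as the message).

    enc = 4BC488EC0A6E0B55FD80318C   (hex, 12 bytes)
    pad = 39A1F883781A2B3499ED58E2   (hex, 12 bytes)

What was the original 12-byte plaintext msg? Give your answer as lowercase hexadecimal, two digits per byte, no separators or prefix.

7265706f72742061646d696e

4b xor 39 = 72
c4 xor a1 = 65
88 xor f8 = 70
ec xor 83 = 6f
0a xor 78 = 72
6e xor 1a = 74
0b xor 2b = 20
55 xor 34 = 61
fd xor 99 = 64
80 xor ed = 6d
31 xor 58 = 69
8c xor e2 = 6e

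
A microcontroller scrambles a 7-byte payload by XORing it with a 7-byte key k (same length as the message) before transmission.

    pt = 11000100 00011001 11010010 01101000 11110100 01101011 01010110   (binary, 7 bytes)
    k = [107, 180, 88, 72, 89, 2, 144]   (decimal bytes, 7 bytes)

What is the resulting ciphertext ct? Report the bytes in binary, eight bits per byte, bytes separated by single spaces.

c4 ⊕ 6b = af
19 ⊕ b4 = ad
d2 ⊕ 58 = 8a
68 ⊕ 48 = 20
f4 ⊕ 59 = ad
6b ⊕ 02 = 69
56 ⊕ 90 = c6

10101111 10101101 10001010 00100000 10101101 01101001 11000110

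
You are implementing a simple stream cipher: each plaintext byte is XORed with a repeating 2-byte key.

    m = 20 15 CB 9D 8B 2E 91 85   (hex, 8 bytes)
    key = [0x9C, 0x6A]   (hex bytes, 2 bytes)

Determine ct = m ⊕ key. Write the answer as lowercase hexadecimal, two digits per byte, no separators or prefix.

bc7f57f717440def

The 2-byte key repeats, so the effective keystream is 9c 6a 9c 6a 9c 6a 9c 6a.
byte 0:  32 xor 156 = 188
byte 1:  21 xor 106 = 127
byte 2: 203 xor 156 =  87
byte 3: 157 xor 106 = 247
byte 4: 139 xor 156 =  23
byte 5:  46 xor 106 =  68
byte 6: 145 xor 156 =  13
byte 7: 133 xor 106 = 239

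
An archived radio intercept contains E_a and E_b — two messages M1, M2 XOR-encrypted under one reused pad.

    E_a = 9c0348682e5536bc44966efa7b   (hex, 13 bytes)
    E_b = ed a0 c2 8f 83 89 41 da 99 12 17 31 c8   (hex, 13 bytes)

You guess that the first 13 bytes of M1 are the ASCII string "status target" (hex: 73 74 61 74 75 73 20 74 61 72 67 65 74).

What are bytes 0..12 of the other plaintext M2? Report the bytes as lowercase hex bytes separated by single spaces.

02 d7 eb 93 d8 af 57 12 bc f6 1e ae c7

First, E_a ⊕ E_b = (M1 ⊕ K) ⊕ (M2 ⊕ K) = M1 ⊕ M2, so the key drops out. Then M2 = (M1 ⊕ M2) ⊕ M1 over the first 13 bytes.
byte 0: (9c ^ ed) ^ 73 = 71 ^ 73 = 02
byte 1: (03 ^ a0) ^ 74 = a3 ^ 74 = d7
byte 2: (48 ^ c2) ^ 61 = 8a ^ 61 = eb
byte 3: (68 ^ 8f) ^ 74 = e7 ^ 74 = 93
byte 4: (2e ^ 83) ^ 75 = ad ^ 75 = d8
byte 5: (55 ^ 89) ^ 73 = dc ^ 73 = af
byte 6: (36 ^ 41) ^ 20 = 77 ^ 20 = 57
byte 7: (bc ^ da) ^ 74 = 66 ^ 74 = 12
byte 8: (44 ^ 99) ^ 61 = dd ^ 61 = bc
byte 9: (96 ^ 12) ^ 72 = 84 ^ 72 = f6
byte 10: (6e ^ 17) ^ 67 = 79 ^ 67 = 1e
byte 11: (fa ^ 31) ^ 65 = cb ^ 65 = ae
byte 12: (7b ^ c8) ^ 74 = b3 ^ 74 = c7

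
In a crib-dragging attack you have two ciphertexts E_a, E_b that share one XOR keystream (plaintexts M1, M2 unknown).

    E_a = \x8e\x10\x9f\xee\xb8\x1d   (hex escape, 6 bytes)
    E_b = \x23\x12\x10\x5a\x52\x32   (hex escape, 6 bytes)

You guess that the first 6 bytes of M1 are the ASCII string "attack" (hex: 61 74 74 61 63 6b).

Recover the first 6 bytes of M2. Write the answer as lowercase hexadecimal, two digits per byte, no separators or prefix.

First, E_a ⊕ E_b = (M1 ⊕ K) ⊕ (M2 ⊕ K) = M1 ⊕ M2, so the key drops out. Then M2 = (M1 ⊕ M2) ⊕ M1 over the first 6 bytes.
byte 0: (8e XOR 23) XOR 61 = ad XOR 61 = cc
byte 1: (10 XOR 12) XOR 74 = 02 XOR 74 = 76
byte 2: (9f XOR 10) XOR 74 = 8f XOR 74 = fb
byte 3: (ee XOR 5a) XOR 61 = b4 XOR 61 = d5
byte 4: (b8 XOR 52) XOR 63 = ea XOR 63 = 89
byte 5: (1d XOR 32) XOR 6b = 2f XOR 6b = 44

cc76fbd58944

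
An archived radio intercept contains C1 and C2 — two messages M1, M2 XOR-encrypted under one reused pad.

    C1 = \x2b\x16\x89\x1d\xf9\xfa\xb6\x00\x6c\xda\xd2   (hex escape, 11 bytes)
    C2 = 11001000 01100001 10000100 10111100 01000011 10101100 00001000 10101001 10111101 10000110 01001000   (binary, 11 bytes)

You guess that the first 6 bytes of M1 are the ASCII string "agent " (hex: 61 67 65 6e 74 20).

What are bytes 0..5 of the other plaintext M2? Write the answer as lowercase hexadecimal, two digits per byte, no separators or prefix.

821068cfce76

First, C1 ⊕ C2 = (M1 ⊕ K) ⊕ (M2 ⊕ K) = M1 ⊕ M2, so the key drops out. Then M2 = (M1 ⊕ M2) ⊕ M1 over the first 6 bytes.
byte 0: (2b ^ c8) ^ 61 = e3 ^ 61 = 82
byte 1: (16 ^ 61) ^ 67 = 77 ^ 67 = 10
byte 2: (89 ^ 84) ^ 65 = 0d ^ 65 = 68
byte 3: (1d ^ bc) ^ 6e = a1 ^ 6e = cf
byte 4: (f9 ^ 43) ^ 74 = ba ^ 74 = ce
byte 5: (fa ^ ac) ^ 20 = 56 ^ 20 = 76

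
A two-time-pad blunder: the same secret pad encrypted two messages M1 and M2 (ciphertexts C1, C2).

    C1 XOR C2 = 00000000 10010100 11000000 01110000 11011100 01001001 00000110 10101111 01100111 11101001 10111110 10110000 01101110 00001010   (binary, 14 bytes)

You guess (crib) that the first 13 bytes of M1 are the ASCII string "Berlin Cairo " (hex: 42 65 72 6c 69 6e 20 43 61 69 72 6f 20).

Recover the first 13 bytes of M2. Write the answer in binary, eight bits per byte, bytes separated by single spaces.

Since C1 ⊕ C2 = M1 ⊕ M2, XORing with the guessed M1 bytes yields the corresponding M2 bytes: M2 = (C1 ⊕ C2) ⊕ M1.
00 XOR 42 = 42
94 XOR 65 = f1
c0 XOR 72 = b2
70 XOR 6c = 1c
dc XOR 69 = b5
49 XOR 6e = 27
06 XOR 20 = 26
af XOR 43 = ec
67 XOR 61 = 06
e9 XOR 69 = 80
be XOR 72 = cc
b0 XOR 6f = df
6e XOR 20 = 4e

01000010 11110001 10110010 00011100 10110101 00100111 00100110 11101100 00000110 10000000 11001100 11011111 01001110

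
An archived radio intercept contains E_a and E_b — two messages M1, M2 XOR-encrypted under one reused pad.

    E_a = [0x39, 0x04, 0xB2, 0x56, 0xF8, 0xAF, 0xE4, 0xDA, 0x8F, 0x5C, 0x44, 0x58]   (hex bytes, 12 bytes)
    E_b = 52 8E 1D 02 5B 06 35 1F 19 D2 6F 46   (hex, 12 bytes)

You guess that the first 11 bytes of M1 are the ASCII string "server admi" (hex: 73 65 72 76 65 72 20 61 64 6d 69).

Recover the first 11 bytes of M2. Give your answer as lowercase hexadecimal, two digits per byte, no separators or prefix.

18efdd22c6dbf1a4f2e342

First, E_a ⊕ E_b = (M1 ⊕ K) ⊕ (M2 ⊕ K) = M1 ⊕ M2, so the key drops out. Then M2 = (M1 ⊕ M2) ⊕ M1 over the first 11 bytes.
byte 0: (39 xor 52) xor 73 = 6b xor 73 = 18
byte 1: (04 xor 8e) xor 65 = 8a xor 65 = ef
byte 2: (b2 xor 1d) xor 72 = af xor 72 = dd
byte 3: (56 xor 02) xor 76 = 54 xor 76 = 22
byte 4: (f8 xor 5b) xor 65 = a3 xor 65 = c6
byte 5: (af xor 06) xor 72 = a9 xor 72 = db
byte 6: (e4 xor 35) xor 20 = d1 xor 20 = f1
byte 7: (da xor 1f) xor 61 = c5 xor 61 = a4
byte 8: (8f xor 19) xor 64 = 96 xor 64 = f2
byte 9: (5c xor d2) xor 6d = 8e xor 6d = e3
byte 10: (44 xor 6f) xor 69 = 2b xor 69 = 42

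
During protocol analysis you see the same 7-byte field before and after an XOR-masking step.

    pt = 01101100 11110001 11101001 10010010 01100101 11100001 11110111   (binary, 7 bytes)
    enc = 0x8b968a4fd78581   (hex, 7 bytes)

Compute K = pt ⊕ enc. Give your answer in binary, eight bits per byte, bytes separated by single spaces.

11100111 01100111 01100011 11011101 10110010 01100100 01110110

Since enc = pt ⊕ K, XORing both sides with pt gives K = pt ⊕ enc.
6c ^ 8b = e7
f1 ^ 96 = 67
e9 ^ 8a = 63
92 ^ 4f = dd
65 ^ d7 = b2
e1 ^ 85 = 64
f7 ^ 81 = 76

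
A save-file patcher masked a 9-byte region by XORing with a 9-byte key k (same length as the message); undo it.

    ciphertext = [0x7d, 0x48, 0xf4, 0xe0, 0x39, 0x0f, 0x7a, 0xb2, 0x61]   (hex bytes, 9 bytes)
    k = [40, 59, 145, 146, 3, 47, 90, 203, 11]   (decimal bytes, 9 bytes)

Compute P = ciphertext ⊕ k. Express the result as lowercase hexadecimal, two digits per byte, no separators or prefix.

557365723a2020796a

7d ⊕ 28 = 55
48 ⊕ 3b = 73
f4 ⊕ 91 = 65
e0 ⊕ 92 = 72
39 ⊕ 03 = 3a
0f ⊕ 2f = 20
7a ⊕ 5a = 20
b2 ⊕ cb = 79
61 ⊕ 0b = 6a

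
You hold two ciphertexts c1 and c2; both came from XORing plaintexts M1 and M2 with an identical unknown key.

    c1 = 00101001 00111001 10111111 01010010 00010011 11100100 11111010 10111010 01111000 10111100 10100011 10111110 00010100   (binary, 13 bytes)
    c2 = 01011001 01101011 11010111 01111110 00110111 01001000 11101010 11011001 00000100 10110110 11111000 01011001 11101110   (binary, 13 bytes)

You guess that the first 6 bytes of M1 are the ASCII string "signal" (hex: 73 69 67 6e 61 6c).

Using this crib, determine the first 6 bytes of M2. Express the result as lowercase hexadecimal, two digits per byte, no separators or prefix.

033b0f4245c0

First, c1 ⊕ c2 = (M1 ⊕ K) ⊕ (M2 ⊕ K) = M1 ⊕ M2, so the key drops out. Then M2 = (M1 ⊕ M2) ⊕ M1 over the first 6 bytes.
byte 0: (29 ⊕ 59) ⊕ 73 = 70 ⊕ 73 = 03
byte 1: (39 ⊕ 6b) ⊕ 69 = 52 ⊕ 69 = 3b
byte 2: (bf ⊕ d7) ⊕ 67 = 68 ⊕ 67 = 0f
byte 3: (52 ⊕ 7e) ⊕ 6e = 2c ⊕ 6e = 42
byte 4: (13 ⊕ 37) ⊕ 61 = 24 ⊕ 61 = 45
byte 5: (e4 ⊕ 48) ⊕ 6c = ac ⊕ 6c = c0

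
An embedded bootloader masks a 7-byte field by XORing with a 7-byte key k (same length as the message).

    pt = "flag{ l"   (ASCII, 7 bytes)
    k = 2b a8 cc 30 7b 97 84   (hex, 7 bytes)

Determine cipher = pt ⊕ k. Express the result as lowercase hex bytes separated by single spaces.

4d c4 ad 57 00 b7 e8

byte 0: 102 xor  43 =  77
byte 1: 108 xor 168 = 196
byte 2:  97 xor 204 = 173
byte 3: 103 xor  48 =  87
byte 4: 123 xor 123 =   0
byte 5:  32 xor 151 = 183
byte 6: 108 xor 132 = 232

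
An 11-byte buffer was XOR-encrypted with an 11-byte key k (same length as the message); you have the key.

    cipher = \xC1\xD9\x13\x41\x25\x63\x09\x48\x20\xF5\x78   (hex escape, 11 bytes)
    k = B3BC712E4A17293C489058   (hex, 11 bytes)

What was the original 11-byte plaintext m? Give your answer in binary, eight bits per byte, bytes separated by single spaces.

01110010 01100101 01100010 01101111 01101111 01110100 00100000 01110100 01101000 01100101 00100000

c1 ⊕ b3 = 72
d9 ⊕ bc = 65
13 ⊕ 71 = 62
41 ⊕ 2e = 6f
25 ⊕ 4a = 6f
63 ⊕ 17 = 74
09 ⊕ 29 = 20
48 ⊕ 3c = 74
20 ⊕ 48 = 68
f5 ⊕ 90 = 65
78 ⊕ 58 = 20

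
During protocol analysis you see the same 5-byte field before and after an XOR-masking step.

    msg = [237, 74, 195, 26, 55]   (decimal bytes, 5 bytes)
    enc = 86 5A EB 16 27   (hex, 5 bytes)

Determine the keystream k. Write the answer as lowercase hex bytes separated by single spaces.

6b 10 28 0c 10

Since enc = msg ⊕ k, XORing both sides with msg gives k = msg ⊕ enc.
byte 0: ed ⊕ 86 = 6b
byte 1: 4a ⊕ 5a = 10
byte 2: c3 ⊕ eb = 28
byte 3: 1a ⊕ 16 = 0c
byte 4: 37 ⊕ 27 = 10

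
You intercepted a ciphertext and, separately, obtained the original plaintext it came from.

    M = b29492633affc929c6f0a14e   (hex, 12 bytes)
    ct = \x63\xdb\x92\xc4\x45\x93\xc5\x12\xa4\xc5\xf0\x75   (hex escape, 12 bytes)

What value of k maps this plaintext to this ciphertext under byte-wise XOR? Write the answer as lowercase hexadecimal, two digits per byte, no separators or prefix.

d14f00a77f6c0c3b6235513b

Since ct = M ⊕ k, XORing both sides with M gives k = M ⊕ ct.
b2 xor 63 = d1
94 xor db = 4f
92 xor 92 = 00
63 xor c4 = a7
3a xor 45 = 7f
ff xor 93 = 6c
c9 xor c5 = 0c
29 xor 12 = 3b
c6 xor a4 = 62
f0 xor c5 = 35
a1 xor f0 = 51
4e xor 75 = 3b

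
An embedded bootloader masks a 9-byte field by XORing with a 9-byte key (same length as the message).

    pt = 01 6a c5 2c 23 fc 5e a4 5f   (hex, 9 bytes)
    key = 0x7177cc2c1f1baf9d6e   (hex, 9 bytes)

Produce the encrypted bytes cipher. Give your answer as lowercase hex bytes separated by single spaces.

XOR is its own inverse, so applying the key byte-wise gives the result directly.
01 XOR 71 = 70
6a XOR 77 = 1d
c5 XOR cc = 09
2c XOR 2c = 00
23 XOR 1f = 3c
fc XOR 1b = e7
5e XOR af = f1
a4 XOR 9d = 39
5f XOR 6e = 31

70 1d 09 00 3c e7 f1 39 31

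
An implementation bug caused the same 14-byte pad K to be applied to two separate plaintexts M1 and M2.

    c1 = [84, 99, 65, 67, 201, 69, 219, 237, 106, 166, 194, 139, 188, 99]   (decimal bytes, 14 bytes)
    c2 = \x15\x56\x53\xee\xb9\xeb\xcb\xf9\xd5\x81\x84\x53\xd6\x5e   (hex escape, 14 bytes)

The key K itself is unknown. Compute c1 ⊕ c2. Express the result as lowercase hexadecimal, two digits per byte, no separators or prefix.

c1 ⊕ c2 = (M1 ⊕ K) ⊕ (M2 ⊕ K) = M1 ⊕ M2 — the shared key cancels under XOR.
 84 ⊕  21 =  65
 99 ⊕  86 =  53
 65 ⊕  83 =  18
 67 ⊕ 238 = 173
201 ⊕ 185 = 112
 69 ⊕ 235 = 174
219 ⊕ 203 =  16
237 ⊕ 249 =  20
106 ⊕ 213 = 191
166 ⊕ 129 =  39
194 ⊕ 132 =  70
139 ⊕  83 = 216
188 ⊕ 214 = 106
 99 ⊕  94 =  61

413512ad70ae1014bf2746d86a3d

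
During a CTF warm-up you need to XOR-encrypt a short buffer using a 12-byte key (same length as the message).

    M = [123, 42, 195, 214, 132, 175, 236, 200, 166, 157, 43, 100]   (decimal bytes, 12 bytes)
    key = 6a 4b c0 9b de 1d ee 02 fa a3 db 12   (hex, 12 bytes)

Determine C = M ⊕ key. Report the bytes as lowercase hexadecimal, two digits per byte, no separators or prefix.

01111011 xor 01101010 = 00010001
00101010 xor 01001011 = 01100001
11000011 xor 11000000 = 00000011
11010110 xor 10011011 = 01001101
10000100 xor 11011110 = 01011010
10101111 xor 00011101 = 10110010
11101100 xor 11101110 = 00000010
11001000 xor 00000010 = 11001010
10100110 xor 11111010 = 01011100
10011101 xor 10100011 = 00111110
00101011 xor 11011011 = 11110000
01100100 xor 00010010 = 01110110

1161034d5ab202ca5c3ef076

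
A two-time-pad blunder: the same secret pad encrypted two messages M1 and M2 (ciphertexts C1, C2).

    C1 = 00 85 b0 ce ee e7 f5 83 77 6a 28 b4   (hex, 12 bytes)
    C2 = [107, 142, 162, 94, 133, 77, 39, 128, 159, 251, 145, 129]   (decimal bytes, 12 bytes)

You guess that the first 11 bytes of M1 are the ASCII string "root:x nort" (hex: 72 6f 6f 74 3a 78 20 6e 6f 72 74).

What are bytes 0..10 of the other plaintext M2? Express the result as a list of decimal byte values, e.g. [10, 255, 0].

[25, 100, 125, 228, 81, 210, 242, 109, 135, 227, 205]

First, C1 ⊕ C2 = (M1 ⊕ K) ⊕ (M2 ⊕ K) = M1 ⊕ M2, so the key drops out. Then M2 = (M1 ⊕ M2) ⊕ M1 over the first 11 bytes.
byte 0: (00 xor 6b) xor 72 = 6b xor 72 = 19
byte 1: (85 xor 8e) xor 6f = 0b xor 6f = 64
byte 2: (b0 xor a2) xor 6f = 12 xor 6f = 7d
byte 3: (ce xor 5e) xor 74 = 90 xor 74 = e4
byte 4: (ee xor 85) xor 3a = 6b xor 3a = 51
byte 5: (e7 xor 4d) xor 78 = aa xor 78 = d2
byte 6: (f5 xor 27) xor 20 = d2 xor 20 = f2
byte 7: (83 xor 80) xor 6e = 03 xor 6e = 6d
byte 8: (77 xor 9f) xor 6f = e8 xor 6f = 87
byte 9: (6a xor fb) xor 72 = 91 xor 72 = e3
byte 10: (28 xor 91) xor 74 = b9 xor 74 = cd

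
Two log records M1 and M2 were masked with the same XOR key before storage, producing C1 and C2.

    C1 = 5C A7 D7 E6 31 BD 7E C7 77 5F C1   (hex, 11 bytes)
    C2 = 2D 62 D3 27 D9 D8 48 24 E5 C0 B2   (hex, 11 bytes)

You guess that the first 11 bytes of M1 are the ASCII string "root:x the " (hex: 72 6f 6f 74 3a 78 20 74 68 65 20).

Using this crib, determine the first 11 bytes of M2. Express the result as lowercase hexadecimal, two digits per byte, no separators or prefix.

First, C1 ⊕ C2 = (M1 ⊕ K) ⊕ (M2 ⊕ K) = M1 ⊕ M2, so the key drops out. Then M2 = (M1 ⊕ M2) ⊕ M1 over the first 11 bytes.
byte 0: (5c ⊕ 2d) ⊕ 72 = 71 ⊕ 72 = 03
byte 1: (a7 ⊕ 62) ⊕ 6f = c5 ⊕ 6f = aa
byte 2: (d7 ⊕ d3) ⊕ 6f = 04 ⊕ 6f = 6b
byte 3: (e6 ⊕ 27) ⊕ 74 = c1 ⊕ 74 = b5
byte 4: (31 ⊕ d9) ⊕ 3a = e8 ⊕ 3a = d2
byte 5: (bd ⊕ d8) ⊕ 78 = 65 ⊕ 78 = 1d
byte 6: (7e ⊕ 48) ⊕ 20 = 36 ⊕ 20 = 16
byte 7: (c7 ⊕ 24) ⊕ 74 = e3 ⊕ 74 = 97
byte 8: (77 ⊕ e5) ⊕ 68 = 92 ⊕ 68 = fa
byte 9: (5f ⊕ c0) ⊕ 65 = 9f ⊕ 65 = fa
byte 10: (c1 ⊕ b2) ⊕ 20 = 73 ⊕ 20 = 53

03aa6bb5d21d1697fafa53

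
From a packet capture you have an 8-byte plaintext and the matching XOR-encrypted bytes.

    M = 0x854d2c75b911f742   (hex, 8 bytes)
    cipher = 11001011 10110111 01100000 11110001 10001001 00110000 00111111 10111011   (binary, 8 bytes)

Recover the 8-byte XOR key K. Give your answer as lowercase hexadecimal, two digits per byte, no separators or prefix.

Since cipher = M ⊕ K, XORing both sides with M gives K = M ⊕ cipher.
byte 0: 133 ⊕ 203 =  78
byte 1:  77 ⊕ 183 = 250
byte 2:  44 ⊕  96 =  76
byte 3: 117 ⊕ 241 = 132
byte 4: 185 ⊕ 137 =  48
byte 5:  17 ⊕  48 =  33
byte 6: 247 ⊕  63 = 200
byte 7:  66 ⊕ 187 = 249

4efa4c843021c8f9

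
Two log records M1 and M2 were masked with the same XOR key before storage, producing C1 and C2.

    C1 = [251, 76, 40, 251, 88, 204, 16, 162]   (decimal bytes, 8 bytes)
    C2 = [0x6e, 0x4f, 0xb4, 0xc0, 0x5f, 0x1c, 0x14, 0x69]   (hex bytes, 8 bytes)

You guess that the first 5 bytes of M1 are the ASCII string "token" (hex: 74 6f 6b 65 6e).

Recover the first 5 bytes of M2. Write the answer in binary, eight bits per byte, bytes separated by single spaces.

First, C1 ⊕ C2 = (M1 ⊕ K) ⊕ (M2 ⊕ K) = M1 ⊕ M2, so the key drops out. Then M2 = (M1 ⊕ M2) ⊕ M1 over the first 5 bytes.
byte 0: (fb ^ 6e) ^ 74 = 95 ^ 74 = e1
byte 1: (4c ^ 4f) ^ 6f = 03 ^ 6f = 6c
byte 2: (28 ^ b4) ^ 6b = 9c ^ 6b = f7
byte 3: (fb ^ c0) ^ 65 = 3b ^ 65 = 5e
byte 4: (58 ^ 5f) ^ 6e = 07 ^ 6e = 69

11100001 01101100 11110111 01011110 01101001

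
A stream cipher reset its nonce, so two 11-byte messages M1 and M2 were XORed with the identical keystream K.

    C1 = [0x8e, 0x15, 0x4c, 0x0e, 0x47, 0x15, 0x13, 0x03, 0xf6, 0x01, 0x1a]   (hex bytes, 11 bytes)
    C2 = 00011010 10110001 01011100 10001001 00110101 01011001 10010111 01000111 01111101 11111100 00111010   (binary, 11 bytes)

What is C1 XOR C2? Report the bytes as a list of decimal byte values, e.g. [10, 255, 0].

C1 ⊕ C2 = (M1 ⊕ K) ⊕ (M2 ⊕ K) = M1 ⊕ M2 — the shared key cancels under XOR.
8e ⊕ 1a = 94
15 ⊕ b1 = a4
4c ⊕ 5c = 10
0e ⊕ 89 = 87
47 ⊕ 35 = 72
15 ⊕ 59 = 4c
13 ⊕ 97 = 84
03 ⊕ 47 = 44
f6 ⊕ 7d = 8b
01 ⊕ fc = fd
1a ⊕ 3a = 20

[148, 164, 16, 135, 114, 76, 132, 68, 139, 253, 32]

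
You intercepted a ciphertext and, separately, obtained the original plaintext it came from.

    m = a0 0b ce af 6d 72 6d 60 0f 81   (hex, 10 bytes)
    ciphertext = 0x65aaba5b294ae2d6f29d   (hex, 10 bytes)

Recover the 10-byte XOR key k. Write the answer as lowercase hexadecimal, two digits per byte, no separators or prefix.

Since ciphertext = m ⊕ k, XORing both sides with m gives k = m ⊕ ciphertext.
a0 XOR 65 = c5
0b XOR aa = a1
ce XOR ba = 74
af XOR 5b = f4
6d XOR 29 = 44
72 XOR 4a = 38
6d XOR e2 = 8f
60 XOR d6 = b6
0f XOR f2 = fd
81 XOR 9d = 1c

c5a174f444388fb6fd1c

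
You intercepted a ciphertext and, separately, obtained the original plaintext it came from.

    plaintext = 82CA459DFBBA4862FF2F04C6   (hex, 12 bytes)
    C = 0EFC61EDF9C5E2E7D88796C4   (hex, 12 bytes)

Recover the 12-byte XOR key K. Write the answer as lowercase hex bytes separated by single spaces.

8c 36 24 70 02 7f aa 85 27 a8 92 02

Since C = plaintext ⊕ K, XORing both sides with plaintext gives K = plaintext ⊕ C.
82 ⊕ 0e = 8c
ca ⊕ fc = 36
45 ⊕ 61 = 24
9d ⊕ ed = 70
fb ⊕ f9 = 02
ba ⊕ c5 = 7f
48 ⊕ e2 = aa
62 ⊕ e7 = 85
ff ⊕ d8 = 27
2f ⊕ 87 = a8
04 ⊕ 96 = 92
c6 ⊕ c4 = 02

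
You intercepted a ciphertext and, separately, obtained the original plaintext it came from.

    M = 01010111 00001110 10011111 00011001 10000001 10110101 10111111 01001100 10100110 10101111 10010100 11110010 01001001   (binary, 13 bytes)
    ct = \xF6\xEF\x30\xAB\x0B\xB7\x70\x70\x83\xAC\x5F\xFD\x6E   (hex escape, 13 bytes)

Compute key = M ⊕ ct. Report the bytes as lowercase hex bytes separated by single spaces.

Since ct = M ⊕ key, XORing both sides with M gives key = M ⊕ ct.
57 xor f6 = a1
0e xor ef = e1
9f xor 30 = af
19 xor ab = b2
81 xor 0b = 8a
b5 xor b7 = 02
bf xor 70 = cf
4c xor 70 = 3c
a6 xor 83 = 25
af xor ac = 03
94 xor 5f = cb
f2 xor fd = 0f
49 xor 6e = 27

a1 e1 af b2 8a 02 cf 3c 25 03 cb 0f 27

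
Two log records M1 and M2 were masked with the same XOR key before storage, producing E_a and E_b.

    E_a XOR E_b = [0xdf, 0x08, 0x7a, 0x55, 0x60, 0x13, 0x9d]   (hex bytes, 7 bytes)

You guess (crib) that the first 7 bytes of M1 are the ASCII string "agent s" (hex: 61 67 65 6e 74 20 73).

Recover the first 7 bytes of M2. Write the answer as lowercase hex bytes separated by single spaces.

be 6f 1f 3b 14 33 ee

Since E_a ⊕ E_b = M1 ⊕ M2, XORing with the guessed M1 bytes yields the corresponding M2 bytes: M2 = (E_a ⊕ E_b) ⊕ M1.
df ^ 61 = be
08 ^ 67 = 6f
7a ^ 65 = 1f
55 ^ 6e = 3b
60 ^ 74 = 14
13 ^ 20 = 33
9d ^ 73 = ee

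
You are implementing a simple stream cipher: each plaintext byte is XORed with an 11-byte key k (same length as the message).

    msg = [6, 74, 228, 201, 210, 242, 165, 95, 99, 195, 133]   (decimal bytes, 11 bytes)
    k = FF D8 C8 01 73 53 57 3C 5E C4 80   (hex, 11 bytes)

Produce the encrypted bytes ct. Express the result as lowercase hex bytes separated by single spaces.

XOR is its own inverse, so applying the key byte-wise gives the result directly.
06 ⊕ ff = f9
4a ⊕ d8 = 92
e4 ⊕ c8 = 2c
c9 ⊕ 01 = c8
d2 ⊕ 73 = a1
f2 ⊕ 53 = a1
a5 ⊕ 57 = f2
5f ⊕ 3c = 63
63 ⊕ 5e = 3d
c3 ⊕ c4 = 07
85 ⊕ 80 = 05

f9 92 2c c8 a1 a1 f2 63 3d 07 05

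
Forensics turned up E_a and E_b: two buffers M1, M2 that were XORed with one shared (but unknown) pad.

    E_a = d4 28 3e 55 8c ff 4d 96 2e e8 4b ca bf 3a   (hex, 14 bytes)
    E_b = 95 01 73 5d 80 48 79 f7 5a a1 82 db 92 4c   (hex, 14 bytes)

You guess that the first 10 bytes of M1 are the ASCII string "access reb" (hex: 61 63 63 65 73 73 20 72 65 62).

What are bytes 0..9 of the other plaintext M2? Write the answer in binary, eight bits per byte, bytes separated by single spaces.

00100000 01001010 00101110 01101101 01111111 11000100 00010100 00010011 00010001 00101011

First, E_a ⊕ E_b = (M1 ⊕ K) ⊕ (M2 ⊕ K) = M1 ⊕ M2, so the key drops out. Then M2 = (M1 ⊕ M2) ⊕ M1 over the first 10 bytes.
byte 0: (d4 XOR 95) XOR 61 = 41 XOR 61 = 20
byte 1: (28 XOR 01) XOR 63 = 29 XOR 63 = 4a
byte 2: (3e XOR 73) XOR 63 = 4d XOR 63 = 2e
byte 3: (55 XOR 5d) XOR 65 = 08 XOR 65 = 6d
byte 4: (8c XOR 80) XOR 73 = 0c XOR 73 = 7f
byte 5: (ff XOR 48) XOR 73 = b7 XOR 73 = c4
byte 6: (4d XOR 79) XOR 20 = 34 XOR 20 = 14
byte 7: (96 XOR f7) XOR 72 = 61 XOR 72 = 13
byte 8: (2e XOR 5a) XOR 65 = 74 XOR 65 = 11
byte 9: (e8 XOR a1) XOR 62 = 49 XOR 62 = 2b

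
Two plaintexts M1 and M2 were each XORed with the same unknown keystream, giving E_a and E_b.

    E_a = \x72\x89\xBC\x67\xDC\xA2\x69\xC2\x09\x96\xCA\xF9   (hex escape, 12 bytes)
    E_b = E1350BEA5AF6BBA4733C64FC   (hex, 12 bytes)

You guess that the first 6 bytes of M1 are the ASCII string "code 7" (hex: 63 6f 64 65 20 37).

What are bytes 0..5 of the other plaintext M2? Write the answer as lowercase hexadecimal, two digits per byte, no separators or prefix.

First, E_a ⊕ E_b = (M1 ⊕ K) ⊕ (M2 ⊕ K) = M1 ⊕ M2, so the key drops out. Then M2 = (M1 ⊕ M2) ⊕ M1 over the first 6 bytes.
byte 0: (72 ^ e1) ^ 63 = 93 ^ 63 = f0
byte 1: (89 ^ 35) ^ 6f = bc ^ 6f = d3
byte 2: (bc ^ 0b) ^ 64 = b7 ^ 64 = d3
byte 3: (67 ^ ea) ^ 65 = 8d ^ 65 = e8
byte 4: (dc ^ 5a) ^ 20 = 86 ^ 20 = a6
byte 5: (a2 ^ f6) ^ 37 = 54 ^ 37 = 63

f0d3d3e8a663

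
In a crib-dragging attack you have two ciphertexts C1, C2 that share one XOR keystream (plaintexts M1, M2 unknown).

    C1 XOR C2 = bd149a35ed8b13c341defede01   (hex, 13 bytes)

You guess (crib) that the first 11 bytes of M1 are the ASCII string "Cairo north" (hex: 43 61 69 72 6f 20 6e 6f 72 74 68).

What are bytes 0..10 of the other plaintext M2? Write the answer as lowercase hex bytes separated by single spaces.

Since C1 ⊕ C2 = M1 ⊕ M2, XORing with the guessed M1 bytes yields the corresponding M2 bytes: M2 = (C1 ⊕ C2) ⊕ M1.
bd ⊕ 43 = fe
14 ⊕ 61 = 75
9a ⊕ 69 = f3
35 ⊕ 72 = 47
ed ⊕ 6f = 82
8b ⊕ 20 = ab
13 ⊕ 6e = 7d
c3 ⊕ 6f = ac
41 ⊕ 72 = 33
de ⊕ 74 = aa
fe ⊕ 68 = 96

fe 75 f3 47 82 ab 7d ac 33 aa 96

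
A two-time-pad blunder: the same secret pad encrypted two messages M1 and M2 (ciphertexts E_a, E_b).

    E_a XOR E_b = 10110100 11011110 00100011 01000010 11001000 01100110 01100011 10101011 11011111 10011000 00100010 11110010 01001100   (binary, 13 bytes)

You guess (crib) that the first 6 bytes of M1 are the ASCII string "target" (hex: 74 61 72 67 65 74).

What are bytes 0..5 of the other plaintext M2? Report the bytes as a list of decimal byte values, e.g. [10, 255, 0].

[192, 191, 81, 37, 173, 18]

Since E_a ⊕ E_b = M1 ⊕ M2, XORing with the guessed M1 bytes yields the corresponding M2 bytes: M2 = (E_a ⊕ E_b) ⊕ M1.
10110100 ^ 01110100 = 11000000
11011110 ^ 01100001 = 10111111
00100011 ^ 01110010 = 01010001
01000010 ^ 01100111 = 00100101
11001000 ^ 01100101 = 10101101
01100110 ^ 01110100 = 00010010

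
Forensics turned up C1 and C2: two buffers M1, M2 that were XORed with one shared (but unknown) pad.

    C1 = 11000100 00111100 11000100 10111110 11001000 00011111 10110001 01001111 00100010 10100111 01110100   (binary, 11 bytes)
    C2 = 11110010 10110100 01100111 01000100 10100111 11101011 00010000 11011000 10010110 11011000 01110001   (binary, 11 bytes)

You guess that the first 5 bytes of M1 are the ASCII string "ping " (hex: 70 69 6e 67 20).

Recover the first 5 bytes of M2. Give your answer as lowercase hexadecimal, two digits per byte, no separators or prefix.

First, C1 ⊕ C2 = (M1 ⊕ K) ⊕ (M2 ⊕ K) = M1 ⊕ M2, so the key drops out. Then M2 = (M1 ⊕ M2) ⊕ M1 over the first 5 bytes.
byte 0: (c4 ^ f2) ^ 70 = 36 ^ 70 = 46
byte 1: (3c ^ b4) ^ 69 = 88 ^ 69 = e1
byte 2: (c4 ^ 67) ^ 6e = a3 ^ 6e = cd
byte 3: (be ^ 44) ^ 67 = fa ^ 67 = 9d
byte 4: (c8 ^ a7) ^ 20 = 6f ^ 20 = 4f

46e1cd9d4f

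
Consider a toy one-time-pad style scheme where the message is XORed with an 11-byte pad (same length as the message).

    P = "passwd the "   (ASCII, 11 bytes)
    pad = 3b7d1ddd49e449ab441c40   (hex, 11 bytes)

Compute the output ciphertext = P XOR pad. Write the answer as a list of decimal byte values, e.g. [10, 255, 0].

70 ^ 3b = 4b
61 ^ 7d = 1c
73 ^ 1d = 6e
73 ^ dd = ae
77 ^ 49 = 3e
64 ^ e4 = 80
20 ^ 49 = 69
74 ^ ab = df
68 ^ 44 = 2c
65 ^ 1c = 79
20 ^ 40 = 60

[75, 28, 110, 174, 62, 128, 105, 223, 44, 121, 96]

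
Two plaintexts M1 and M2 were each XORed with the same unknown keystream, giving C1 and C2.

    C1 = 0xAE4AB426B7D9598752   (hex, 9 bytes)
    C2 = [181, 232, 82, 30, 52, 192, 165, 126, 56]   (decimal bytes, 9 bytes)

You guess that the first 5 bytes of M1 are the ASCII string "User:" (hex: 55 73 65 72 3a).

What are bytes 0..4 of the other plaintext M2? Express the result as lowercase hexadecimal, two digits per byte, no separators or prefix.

First, C1 ⊕ C2 = (M1 ⊕ K) ⊕ (M2 ⊕ K) = M1 ⊕ M2, so the key drops out. Then M2 = (M1 ⊕ M2) ⊕ M1 over the first 5 bytes.
byte 0: (ae xor b5) xor 55 = 1b xor 55 = 4e
byte 1: (4a xor e8) xor 73 = a2 xor 73 = d1
byte 2: (b4 xor 52) xor 65 = e6 xor 65 = 83
byte 3: (26 xor 1e) xor 72 = 38 xor 72 = 4a
byte 4: (b7 xor 34) xor 3a = 83 xor 3a = b9

4ed1834ab9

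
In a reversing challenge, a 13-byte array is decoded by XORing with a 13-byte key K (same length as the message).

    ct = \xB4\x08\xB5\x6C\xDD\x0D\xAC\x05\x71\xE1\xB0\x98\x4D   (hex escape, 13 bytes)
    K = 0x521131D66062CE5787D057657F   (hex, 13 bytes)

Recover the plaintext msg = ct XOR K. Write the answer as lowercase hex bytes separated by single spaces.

XOR is its own inverse, so applying the key byte-wise gives the result directly.
byte 0: 180 xor  82 = 230
byte 1:   8 xor  17 =  25
byte 2: 181 xor  49 = 132
byte 3: 108 xor 214 = 186
byte 4: 221 xor  96 = 189
byte 5:  13 xor  98 = 111
byte 6: 172 xor 206 =  98
byte 7:   5 xor  87 =  82
byte 8: 113 xor 135 = 246
byte 9: 225 xor 208 =  49
byte 10: 176 xor  87 = 231
byte 11: 152 xor 101 = 253
byte 12:  77 xor 127 =  50

e6 19 84 ba bd 6f 62 52 f6 31 e7 fd 32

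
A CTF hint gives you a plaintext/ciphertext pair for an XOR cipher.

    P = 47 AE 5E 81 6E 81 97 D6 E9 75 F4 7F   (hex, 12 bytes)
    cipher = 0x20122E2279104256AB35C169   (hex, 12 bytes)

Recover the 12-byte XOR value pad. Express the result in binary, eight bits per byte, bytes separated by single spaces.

Since cipher = P ⊕ pad, XORing both sides with P gives pad = P ⊕ cipher.
byte 0: 47 XOR 20 = 67
byte 1: ae XOR 12 = bc
byte 2: 5e XOR 2e = 70
byte 3: 81 XOR 22 = a3
byte 4: 6e XOR 79 = 17
byte 5: 81 XOR 10 = 91
byte 6: 97 XOR 42 = d5
byte 7: d6 XOR 56 = 80
byte 8: e9 XOR ab = 42
byte 9: 75 XOR 35 = 40
byte 10: f4 XOR c1 = 35
byte 11: 7f XOR 69 = 16

01100111 10111100 01110000 10100011 00010111 10010001 11010101 10000000 01000010 01000000 00110101 00010110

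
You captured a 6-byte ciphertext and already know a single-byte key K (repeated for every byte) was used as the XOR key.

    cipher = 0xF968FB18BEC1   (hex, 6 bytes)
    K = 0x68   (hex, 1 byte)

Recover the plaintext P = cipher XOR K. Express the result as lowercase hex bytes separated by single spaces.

The 1-byte key repeats, so the effective keystream is 68 68 68 68 68 68.
byte 0: f9 ^ 68 = 91
byte 1: 68 ^ 68 = 00
byte 2: fb ^ 68 = 93
byte 3: 18 ^ 68 = 70
byte 4: be ^ 68 = d6
byte 5: c1 ^ 68 = a9

91 00 93 70 d6 a9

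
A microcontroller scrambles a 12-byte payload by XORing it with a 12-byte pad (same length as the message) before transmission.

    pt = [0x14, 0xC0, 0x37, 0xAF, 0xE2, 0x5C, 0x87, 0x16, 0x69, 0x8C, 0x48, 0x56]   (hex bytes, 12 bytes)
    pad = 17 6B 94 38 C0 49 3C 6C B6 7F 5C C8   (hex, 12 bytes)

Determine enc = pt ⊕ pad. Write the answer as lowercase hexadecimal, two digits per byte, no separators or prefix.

03aba3972215bb7adff3149e

 20 ⊕  23 =   3
192 ⊕ 107 = 171
 55 ⊕ 148 = 163
175 ⊕  56 = 151
226 ⊕ 192 =  34
 92 ⊕  73 =  21
135 ⊕  60 = 187
 22 ⊕ 108 = 122
105 ⊕ 182 = 223
140 ⊕ 127 = 243
 72 ⊕  92 =  20
 86 ⊕ 200 = 158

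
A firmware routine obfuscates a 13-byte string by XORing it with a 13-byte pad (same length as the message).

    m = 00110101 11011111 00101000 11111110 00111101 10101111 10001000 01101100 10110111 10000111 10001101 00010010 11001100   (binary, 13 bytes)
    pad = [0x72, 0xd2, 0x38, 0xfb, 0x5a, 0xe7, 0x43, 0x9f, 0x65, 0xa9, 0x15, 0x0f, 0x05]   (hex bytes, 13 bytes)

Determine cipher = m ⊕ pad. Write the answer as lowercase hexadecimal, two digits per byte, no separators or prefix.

470d10056748cbf3d22e981dc9

 53 ^ 114 =  71
223 ^ 210 =  13
 40 ^  56 =  16
254 ^ 251 =   5
 61 ^  90 = 103
175 ^ 231 =  72
136 ^  67 = 203
108 ^ 159 = 243
183 ^ 101 = 210
135 ^ 169 =  46
141 ^  21 = 152
 18 ^  15 =  29
204 ^   5 = 201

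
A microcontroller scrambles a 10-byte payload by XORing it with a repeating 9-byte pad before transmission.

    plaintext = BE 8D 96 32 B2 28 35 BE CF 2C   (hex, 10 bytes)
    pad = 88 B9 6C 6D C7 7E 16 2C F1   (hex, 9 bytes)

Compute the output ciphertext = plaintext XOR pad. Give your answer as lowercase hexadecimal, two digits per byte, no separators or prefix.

The 9-byte key repeats, so the effective keystream is 88 b9 6c 6d c7 7e 16 2c f1 88.
byte 0: be ⊕ 88 = 36
byte 1: 8d ⊕ b9 = 34
byte 2: 96 ⊕ 6c = fa
byte 3: 32 ⊕ 6d = 5f
byte 4: b2 ⊕ c7 = 75
byte 5: 28 ⊕ 7e = 56
byte 6: 35 ⊕ 16 = 23
byte 7: be ⊕ 2c = 92
byte 8: cf ⊕ f1 = 3e
byte 9: 2c ⊕ 88 = a4

3634fa5f755623923ea4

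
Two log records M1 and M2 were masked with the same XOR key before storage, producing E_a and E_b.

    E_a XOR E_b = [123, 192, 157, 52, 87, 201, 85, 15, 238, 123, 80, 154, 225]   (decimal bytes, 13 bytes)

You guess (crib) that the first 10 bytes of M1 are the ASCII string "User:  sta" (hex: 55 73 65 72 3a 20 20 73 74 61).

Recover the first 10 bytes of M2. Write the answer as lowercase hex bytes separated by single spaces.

Since E_a ⊕ E_b = M1 ⊕ M2, XORing with the guessed M1 bytes yields the corresponding M2 bytes: M2 = (E_a ⊕ E_b) ⊕ M1.
01111011 XOR 01010101 = 00101110
11000000 XOR 01110011 = 10110011
10011101 XOR 01100101 = 11111000
00110100 XOR 01110010 = 01000110
01010111 XOR 00111010 = 01101101
11001001 XOR 00100000 = 11101001
01010101 XOR 00100000 = 01110101
00001111 XOR 01110011 = 01111100
11101110 XOR 01110100 = 10011010
01111011 XOR 01100001 = 00011010

2e b3 f8 46 6d e9 75 7c 9a 1a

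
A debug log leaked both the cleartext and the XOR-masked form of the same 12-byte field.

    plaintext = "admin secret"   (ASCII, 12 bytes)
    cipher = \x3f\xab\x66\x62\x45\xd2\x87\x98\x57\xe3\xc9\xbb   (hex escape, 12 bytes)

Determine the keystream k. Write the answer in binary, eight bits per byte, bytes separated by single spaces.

01011110 11001111 00001011 00001011 00101011 11110010 11110100 11111101 00110100 10010001 10101100 11001111

Since cipher = plaintext ⊕ k, XORing both sides with plaintext gives k = plaintext ⊕ cipher.
61 ⊕ 3f = 5e
64 ⊕ ab = cf
6d ⊕ 66 = 0b
69 ⊕ 62 = 0b
6e ⊕ 45 = 2b
20 ⊕ d2 = f2
73 ⊕ 87 = f4
65 ⊕ 98 = fd
63 ⊕ 57 = 34
72 ⊕ e3 = 91
65 ⊕ c9 = ac
74 ⊕ bb = cf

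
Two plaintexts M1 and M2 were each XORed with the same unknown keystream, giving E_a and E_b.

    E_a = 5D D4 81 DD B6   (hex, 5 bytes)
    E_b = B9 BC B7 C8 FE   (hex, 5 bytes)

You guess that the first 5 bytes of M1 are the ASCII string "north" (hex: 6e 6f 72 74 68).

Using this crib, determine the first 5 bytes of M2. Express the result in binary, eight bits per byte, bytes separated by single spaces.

First, E_a ⊕ E_b = (M1 ⊕ K) ⊕ (M2 ⊕ K) = M1 ⊕ M2, so the key drops out. Then M2 = (M1 ⊕ M2) ⊕ M1 over the first 5 bytes.
byte 0: (5d ⊕ b9) ⊕ 6e = e4 ⊕ 6e = 8a
byte 1: (d4 ⊕ bc) ⊕ 6f = 68 ⊕ 6f = 07
byte 2: (81 ⊕ b7) ⊕ 72 = 36 ⊕ 72 = 44
byte 3: (dd ⊕ c8) ⊕ 74 = 15 ⊕ 74 = 61
byte 4: (b6 ⊕ fe) ⊕ 68 = 48 ⊕ 68 = 20

10001010 00000111 01000100 01100001 00100000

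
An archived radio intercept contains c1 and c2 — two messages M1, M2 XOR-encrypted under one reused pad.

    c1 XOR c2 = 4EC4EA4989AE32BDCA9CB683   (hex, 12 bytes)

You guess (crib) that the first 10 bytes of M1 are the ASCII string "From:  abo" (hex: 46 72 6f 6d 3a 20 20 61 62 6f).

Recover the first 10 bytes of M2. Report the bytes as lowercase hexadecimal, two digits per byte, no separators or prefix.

Since c1 ⊕ c2 = M1 ⊕ M2, XORing with the guessed M1 bytes yields the corresponding M2 bytes: M2 = (c1 ⊕ c2) ⊕ M1.
4e XOR 46 = 08
c4 XOR 72 = b6
ea XOR 6f = 85
49 XOR 6d = 24
89 XOR 3a = b3
ae XOR 20 = 8e
32 XOR 20 = 12
bd XOR 61 = dc
ca XOR 62 = a8
9c XOR 6f = f3

08b68524b38e12dca8f3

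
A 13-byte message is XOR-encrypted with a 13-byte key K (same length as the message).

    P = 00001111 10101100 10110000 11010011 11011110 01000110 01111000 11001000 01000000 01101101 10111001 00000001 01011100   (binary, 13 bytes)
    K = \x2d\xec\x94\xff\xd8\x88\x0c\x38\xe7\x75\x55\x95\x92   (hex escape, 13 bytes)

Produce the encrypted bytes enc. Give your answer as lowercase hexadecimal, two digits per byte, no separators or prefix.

2240242c06ce74f0a718ec94ce

XOR is its own inverse, so applying the key byte-wise gives the result directly.
0f XOR 2d = 22
ac XOR ec = 40
b0 XOR 94 = 24
d3 XOR ff = 2c
de XOR d8 = 06
46 XOR 88 = ce
78 XOR 0c = 74
c8 XOR 38 = f0
40 XOR e7 = a7
6d XOR 75 = 18
b9 XOR 55 = ec
01 XOR 95 = 94
5c XOR 92 = ce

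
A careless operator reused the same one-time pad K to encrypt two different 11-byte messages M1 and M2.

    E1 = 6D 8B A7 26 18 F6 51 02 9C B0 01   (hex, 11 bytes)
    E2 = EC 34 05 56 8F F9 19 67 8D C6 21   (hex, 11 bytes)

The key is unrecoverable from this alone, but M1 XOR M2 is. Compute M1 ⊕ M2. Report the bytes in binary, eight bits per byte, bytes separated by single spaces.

E1 ⊕ E2 = (M1 ⊕ K) ⊕ (M2 ⊕ K) = M1 ⊕ M2 — the shared key cancels under XOR.
6d xor ec = 81
8b xor 34 = bf
a7 xor 05 = a2
26 xor 56 = 70
18 xor 8f = 97
f6 xor f9 = 0f
51 xor 19 = 48
02 xor 67 = 65
9c xor 8d = 11
b0 xor c6 = 76
01 xor 21 = 20

10000001 10111111 10100010 01110000 10010111 00001111 01001000 01100101 00010001 01110110 00100000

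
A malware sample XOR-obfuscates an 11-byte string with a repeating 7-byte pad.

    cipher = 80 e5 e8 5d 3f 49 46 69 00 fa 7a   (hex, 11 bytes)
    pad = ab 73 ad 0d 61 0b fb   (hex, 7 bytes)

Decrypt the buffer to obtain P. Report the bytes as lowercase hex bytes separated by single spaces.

2b 96 45 50 5e 42 bd c2 73 57 77

The 7-byte key repeats, so the effective keystream is ab 73 ad 0d 61 0b fb ab 73 ad 0d.
byte 0: 80 XOR ab = 2b
byte 1: e5 XOR 73 = 96
byte 2: e8 XOR ad = 45
byte 3: 5d XOR 0d = 50
byte 4: 3f XOR 61 = 5e
byte 5: 49 XOR 0b = 42
byte 6: 46 XOR fb = bd
byte 7: 69 XOR ab = c2
byte 8: 00 XOR 73 = 73
byte 9: fa XOR ad = 57
byte 10: 7a XOR 0d = 77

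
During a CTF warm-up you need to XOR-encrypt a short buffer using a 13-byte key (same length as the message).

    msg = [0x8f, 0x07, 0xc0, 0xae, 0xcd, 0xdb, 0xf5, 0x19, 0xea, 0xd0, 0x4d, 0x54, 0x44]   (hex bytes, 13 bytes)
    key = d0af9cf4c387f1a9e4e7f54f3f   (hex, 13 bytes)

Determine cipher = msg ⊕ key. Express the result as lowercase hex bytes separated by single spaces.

143 ⊕ 208 =  95
  7 ⊕ 175 = 168
192 ⊕ 156 =  92
174 ⊕ 244 =  90
205 ⊕ 195 =  14
219 ⊕ 135 =  92
245 ⊕ 241 =   4
 25 ⊕ 169 = 176
234 ⊕ 228 =  14
208 ⊕ 231 =  55
 77 ⊕ 245 = 184
 84 ⊕  79 =  27
 68 ⊕  63 = 123

5f a8 5c 5a 0e 5c 04 b0 0e 37 b8 1b 7b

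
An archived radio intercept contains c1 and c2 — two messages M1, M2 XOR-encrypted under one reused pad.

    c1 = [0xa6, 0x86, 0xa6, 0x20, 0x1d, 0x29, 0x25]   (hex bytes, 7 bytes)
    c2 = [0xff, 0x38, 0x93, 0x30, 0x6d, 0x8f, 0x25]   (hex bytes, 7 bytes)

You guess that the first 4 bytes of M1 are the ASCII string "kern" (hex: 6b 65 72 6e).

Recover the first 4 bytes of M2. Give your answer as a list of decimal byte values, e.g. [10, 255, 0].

[50, 219, 71, 126]

First, c1 ⊕ c2 = (M1 ⊕ K) ⊕ (M2 ⊕ K) = M1 ⊕ M2, so the key drops out. Then M2 = (M1 ⊕ M2) ⊕ M1 over the first 4 bytes.
byte 0: (a6 ^ ff) ^ 6b = 59 ^ 6b = 32
byte 1: (86 ^ 38) ^ 65 = be ^ 65 = db
byte 2: (a6 ^ 93) ^ 72 = 35 ^ 72 = 47
byte 3: (20 ^ 30) ^ 6e = 10 ^ 6e = 7e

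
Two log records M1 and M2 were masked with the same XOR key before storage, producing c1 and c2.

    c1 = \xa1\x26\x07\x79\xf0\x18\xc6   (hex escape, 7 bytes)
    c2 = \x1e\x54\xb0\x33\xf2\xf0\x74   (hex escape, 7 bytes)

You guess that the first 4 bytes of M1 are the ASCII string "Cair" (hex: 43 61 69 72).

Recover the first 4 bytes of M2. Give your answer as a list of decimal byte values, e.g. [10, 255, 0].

First, c1 ⊕ c2 = (M1 ⊕ K) ⊕ (M2 ⊕ K) = M1 ⊕ M2, so the key drops out. Then M2 = (M1 ⊕ M2) ⊕ M1 over the first 4 bytes.
byte 0: (a1 ^ 1e) ^ 43 = bf ^ 43 = fc
byte 1: (26 ^ 54) ^ 61 = 72 ^ 61 = 13
byte 2: (07 ^ b0) ^ 69 = b7 ^ 69 = de
byte 3: (79 ^ 33) ^ 72 = 4a ^ 72 = 38

[252, 19, 222, 56]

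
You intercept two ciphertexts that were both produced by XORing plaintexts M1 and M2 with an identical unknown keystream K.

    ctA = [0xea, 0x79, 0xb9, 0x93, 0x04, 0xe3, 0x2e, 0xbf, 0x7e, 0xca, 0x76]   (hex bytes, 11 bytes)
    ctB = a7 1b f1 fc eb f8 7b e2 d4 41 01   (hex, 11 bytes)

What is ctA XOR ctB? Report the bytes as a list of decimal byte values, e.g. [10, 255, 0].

ctA ⊕ ctB = (M1 ⊕ K) ⊕ (M2 ⊕ K) = M1 ⊕ M2 — the shared key cancels under XOR.
ea xor a7 = 4d
79 xor 1b = 62
b9 xor f1 = 48
93 xor fc = 6f
04 xor eb = ef
e3 xor f8 = 1b
2e xor 7b = 55
bf xor e2 = 5d
7e xor d4 = aa
ca xor 41 = 8b
76 xor 01 = 77

[77, 98, 72, 111, 239, 27, 85, 93, 170, 139, 119]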